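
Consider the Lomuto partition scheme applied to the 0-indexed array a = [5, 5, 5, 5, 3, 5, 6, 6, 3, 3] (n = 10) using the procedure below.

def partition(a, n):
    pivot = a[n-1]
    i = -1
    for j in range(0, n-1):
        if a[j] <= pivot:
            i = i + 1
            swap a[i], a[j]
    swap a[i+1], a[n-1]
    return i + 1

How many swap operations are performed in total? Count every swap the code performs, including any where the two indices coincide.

3

pivot = a[9] = 3; i = -1
j=0: a[0]=5 > 3 → no swap
j=1: a[1]=5 > 3 → no swap
j=2: a[2]=5 > 3 → no swap
j=3: a[3]=5 > 3 → no swap
j=4: a[4]=3 ≤ 3 → i=0, swap a[0],a[4] → [3, 5, 5, 5, 5, 5, 6, 6, 3, 3]
j=5: a[5]=5 > 3 → no swap
j=6: a[6]=6 > 3 → no swap
j=7: a[7]=6 > 3 → no swap
j=8: a[8]=3 ≤ 3 → i=1, swap a[1],a[8] → [3, 3, 5, 5, 5, 5, 6, 6, 5, 3]
final swap a[2],a[9] → [3, 3, 3, 5, 5, 5, 6, 6, 5, 5]; return 2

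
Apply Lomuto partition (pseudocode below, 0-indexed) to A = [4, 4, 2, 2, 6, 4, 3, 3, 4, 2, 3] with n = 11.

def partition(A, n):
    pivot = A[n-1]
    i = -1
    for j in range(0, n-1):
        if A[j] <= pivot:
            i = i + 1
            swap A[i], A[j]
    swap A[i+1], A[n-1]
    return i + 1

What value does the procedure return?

pivot=3, i=-1
j=0: 4>3, skip
j=1: 4>3, skip
j=2: 2≤3, i=0, swap(0,2) ⇒ [2, 4, 4, 2, 6, 4, 3, 3, 4, 2, 3]
j=3: 2≤3, i=1, swap(1,3) ⇒ [2, 2, 4, 4, 6, 4, 3, 3, 4, 2, 3]
j=4: 6>3, skip
j=5: 4>3, skip
j=6: 3≤3, i=2, swap(2,6) ⇒ [2, 2, 3, 4, 6, 4, 4, 3, 4, 2, 3]
j=7: 3≤3, i=3, swap(3,7) ⇒ [2, 2, 3, 3, 6, 4, 4, 4, 4, 2, 3]
j=8: 4>3, skip
j=9: 2≤3, i=4, swap(4,9) ⇒ [2, 2, 3, 3, 2, 4, 4, 4, 4, 6, 3]
swap(5,10) ⇒ [2, 2, 3, 3, 2, 3, 4, 4, 4, 6, 4]; return 5

5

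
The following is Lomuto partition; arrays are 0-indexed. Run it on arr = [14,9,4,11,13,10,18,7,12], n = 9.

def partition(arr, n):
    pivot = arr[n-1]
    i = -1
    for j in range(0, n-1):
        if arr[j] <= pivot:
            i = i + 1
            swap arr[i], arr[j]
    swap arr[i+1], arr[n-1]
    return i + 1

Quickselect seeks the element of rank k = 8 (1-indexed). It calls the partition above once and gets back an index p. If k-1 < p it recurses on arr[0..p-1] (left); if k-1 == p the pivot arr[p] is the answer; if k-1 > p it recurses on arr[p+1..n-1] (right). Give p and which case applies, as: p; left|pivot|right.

pivot=12, i=-1
j=0: 14>12, skip
j=1: 9≤12, i=0, swap(0,1) ⇒ [9,14,4,11,13,10,18,7,12]
j=2: 4≤12, i=1, swap(1,2) ⇒ [9,4,14,11,13,10,18,7,12]
j=3: 11≤12, i=2, swap(2,3) ⇒ [9,4,11,14,13,10,18,7,12]
j=4: 13>12, skip
j=5: 10≤12, i=3, swap(3,5) ⇒ [9,4,11,10,13,14,18,7,12]
j=6: 18>12, skip
j=7: 7≤12, i=4, swap(4,7) ⇒ [9,4,11,10,7,14,18,13,12]
swap(5,8) ⇒ [9,4,11,10,7,12,18,13,14]; return 5
p = 5; k-1 = 7 > 5 ⇒ right

5; right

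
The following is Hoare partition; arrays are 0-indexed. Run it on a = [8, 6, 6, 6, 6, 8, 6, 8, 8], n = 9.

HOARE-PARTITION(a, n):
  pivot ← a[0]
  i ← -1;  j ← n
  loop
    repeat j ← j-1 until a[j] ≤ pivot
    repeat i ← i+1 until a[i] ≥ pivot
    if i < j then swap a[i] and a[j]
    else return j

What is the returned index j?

pivot=8
j stops at 8 (8), i stops at 0 (8); swap ⇒ [8, 6, 6, 6, 6, 8, 6, 8, 8]
j stops at 7 (8), i stops at 5 (8); swap ⇒ [8, 6, 6, 6, 6, 8, 6, 8, 8]
j stops at 6, i stops at 7; i≥j ⇒ return 6. a=[8, 6, 6, 6, 6, 8, 6, 8, 8]

6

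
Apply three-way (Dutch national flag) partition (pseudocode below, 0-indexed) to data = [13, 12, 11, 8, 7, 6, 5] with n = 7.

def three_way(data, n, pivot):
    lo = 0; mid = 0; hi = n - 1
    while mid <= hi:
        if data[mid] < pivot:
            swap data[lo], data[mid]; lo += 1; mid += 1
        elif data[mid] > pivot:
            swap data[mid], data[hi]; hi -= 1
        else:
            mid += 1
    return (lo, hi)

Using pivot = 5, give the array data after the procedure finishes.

pivot = 5; lo=0, mid=0, hi=6
data[mid]=13>5: swap data[0],data[6]; hi=5 → [5, 12, 11, 8, 7, 6, 13]
data[mid]=5=5: mid=1
data[mid]=12>5: swap data[1],data[5]; hi=4 → [5, 6, 11, 8, 7, 12, 13]
data[mid]=6>5: swap data[1],data[4]; hi=3 → [5, 7, 11, 8, 6, 12, 13]
data[mid]=7>5: swap data[1],data[3]; hi=2 → [5, 8, 11, 7, 6, 12, 13]
data[mid]=8>5: swap data[1],data[2]; hi=1 → [5, 11, 8, 7, 6, 12, 13]
data[mid]=11>5: swap data[1],data[1]; hi=0 → [5, 11, 8, 7, 6, 12, 13]
end: lo=0, hi=0; data = [5, 11, 8, 7, 6, 12, 13]

[5, 11, 8, 7, 6, 12, 13]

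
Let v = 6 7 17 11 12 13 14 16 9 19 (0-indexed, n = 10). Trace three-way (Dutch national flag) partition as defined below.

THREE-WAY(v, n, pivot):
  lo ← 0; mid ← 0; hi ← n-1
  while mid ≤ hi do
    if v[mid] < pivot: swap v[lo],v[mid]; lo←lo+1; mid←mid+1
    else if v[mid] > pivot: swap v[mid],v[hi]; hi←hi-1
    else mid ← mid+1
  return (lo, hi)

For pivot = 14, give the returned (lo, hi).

(6, 6)

pivot = 14; lo=0, mid=0, hi=9
v[mid]=6<14: swap v[0],v[0]; lo=1,mid=1 → 6 7 17 11 12 13 14 16 9 19
v[mid]=7<14: swap v[1],v[1]; lo=2,mid=2 → 6 7 17 11 12 13 14 16 9 19
v[mid]=17>14: swap v[2],v[9]; hi=8 → 6 7 19 11 12 13 14 16 9 17
v[mid]=19>14: swap v[2],v[8]; hi=7 → 6 7 9 11 12 13 14 16 19 17
v[mid]=9<14: swap v[2],v[2]; lo=3,mid=3 → 6 7 9 11 12 13 14 16 19 17
v[mid]=11<14: swap v[3],v[3]; lo=4,mid=4 → 6 7 9 11 12 13 14 16 19 17
v[mid]=12<14: swap v[4],v[4]; lo=5,mid=5 → 6 7 9 11 12 13 14 16 19 17
v[mid]=13<14: swap v[5],v[5]; lo=6,mid=6 → 6 7 9 11 12 13 14 16 19 17
v[mid]=14=14: mid=7
v[mid]=16>14: swap v[7],v[7]; hi=6 → 6 7 9 11 12 13 14 16 19 17
end: lo=6, hi=6; v = 6 7 9 11 12 13 14 16 19 17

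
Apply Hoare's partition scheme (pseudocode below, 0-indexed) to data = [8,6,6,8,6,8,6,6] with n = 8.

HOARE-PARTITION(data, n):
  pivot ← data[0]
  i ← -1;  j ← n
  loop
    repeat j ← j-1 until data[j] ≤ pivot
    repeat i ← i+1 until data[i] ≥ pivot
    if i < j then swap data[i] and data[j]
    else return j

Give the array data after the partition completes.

pivot=8
j stops at 7 (6), i stops at 0 (8); swap ⇒ [6,6,6,8,6,8,6,8]
j stops at 6 (6), i stops at 3 (8); swap ⇒ [6,6,6,6,6,8,8,8]
j stops at 5, i stops at 5; i≥j ⇒ return 5. data=[6,6,6,6,6,8,8,8]

[6,6,6,6,6,8,8,8]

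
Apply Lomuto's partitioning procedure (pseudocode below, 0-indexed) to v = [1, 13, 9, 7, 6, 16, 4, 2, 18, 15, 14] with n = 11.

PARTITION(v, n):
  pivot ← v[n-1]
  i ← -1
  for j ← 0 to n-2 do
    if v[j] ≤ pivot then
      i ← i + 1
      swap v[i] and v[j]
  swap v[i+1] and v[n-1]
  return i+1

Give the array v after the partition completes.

pivot=14, i=-1
j=0: 1≤14, i=0, swap(0,0) ⇒ [1, 13, 9, 7, 6, 16, 4, 2, 18, 15, 14]
j=1: 13≤14, i=1, swap(1,1) ⇒ [1, 13, 9, 7, 6, 16, 4, 2, 18, 15, 14]
j=2: 9≤14, i=2, swap(2,2) ⇒ [1, 13, 9, 7, 6, 16, 4, 2, 18, 15, 14]
j=3: 7≤14, i=3, swap(3,3) ⇒ [1, 13, 9, 7, 6, 16, 4, 2, 18, 15, 14]
j=4: 6≤14, i=4, swap(4,4) ⇒ [1, 13, 9, 7, 6, 16, 4, 2, 18, 15, 14]
j=5: 16>14, skip
j=6: 4≤14, i=5, swap(5,6) ⇒ [1, 13, 9, 7, 6, 4, 16, 2, 18, 15, 14]
j=7: 2≤14, i=6, swap(6,7) ⇒ [1, 13, 9, 7, 6, 4, 2, 16, 18, 15, 14]
j=8: 18>14, skip
j=9: 15>14, skip
swap(7,10) ⇒ [1, 13, 9, 7, 6, 4, 2, 14, 18, 15, 16]; return 7

[1, 13, 9, 7, 6, 4, 2, 14, 18, 15, 16]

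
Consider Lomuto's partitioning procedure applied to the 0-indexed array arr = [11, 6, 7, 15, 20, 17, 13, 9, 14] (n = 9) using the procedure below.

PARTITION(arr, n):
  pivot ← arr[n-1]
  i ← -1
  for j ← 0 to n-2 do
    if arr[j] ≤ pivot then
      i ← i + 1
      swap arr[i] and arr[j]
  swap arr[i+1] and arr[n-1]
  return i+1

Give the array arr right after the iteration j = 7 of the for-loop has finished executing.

[11, 6, 7, 13, 9, 17, 15, 20, 14]

pivot=14, i=-1
j=0: 11≤14, i=0, swap(0,0) ⇒ [11, 6, 7, 15, 20, 17, 13, 9, 14]
j=1: 6≤14, i=1, swap(1,1) ⇒ [11, 6, 7, 15, 20, 17, 13, 9, 14]
j=2: 7≤14, i=2, swap(2,2) ⇒ [11, 6, 7, 15, 20, 17, 13, 9, 14]
j=3: 15>14, skip
j=4: 20>14, skip
j=5: 17>14, skip
j=6: 13≤14, i=3, swap(3,6) ⇒ [11, 6, 7, 13, 20, 17, 15, 9, 14]
j=7: 9≤14, i=4, swap(4,7) ⇒ [11, 6, 7, 13, 9, 17, 15, 20, 14]
(after j=7) arr = [11, 6, 7, 13, 9, 17, 15, 20, 14]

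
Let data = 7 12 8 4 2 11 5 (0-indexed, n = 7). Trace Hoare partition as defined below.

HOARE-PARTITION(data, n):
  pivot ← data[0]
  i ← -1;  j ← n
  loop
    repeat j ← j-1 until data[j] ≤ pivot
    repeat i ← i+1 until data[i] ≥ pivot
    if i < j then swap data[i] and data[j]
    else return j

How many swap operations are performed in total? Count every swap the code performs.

pivot=7
j stops at 6 (5), i stops at 0 (7); swap ⇒ 5 12 8 4 2 11 7
j stops at 4 (2), i stops at 1 (12); swap ⇒ 5 2 8 4 12 11 7
j stops at 3 (4), i stops at 2 (8); swap ⇒ 5 2 4 8 12 11 7
j stops at 2, i stops at 3; i≥j ⇒ return 2. data=5 2 4 8 12 11 7

3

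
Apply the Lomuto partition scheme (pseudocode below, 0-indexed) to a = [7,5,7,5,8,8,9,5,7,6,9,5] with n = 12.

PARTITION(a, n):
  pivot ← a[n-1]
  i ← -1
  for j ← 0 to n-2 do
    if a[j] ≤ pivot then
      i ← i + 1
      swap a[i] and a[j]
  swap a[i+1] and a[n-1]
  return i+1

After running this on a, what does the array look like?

pivot = a[11] = 5; i = -1
j=0: a[0]=7 > 5 → no swap
j=1: a[1]=5 ≤ 5 → i=0, swap a[0],a[1] → [5,7,7,5,8,8,9,5,7,6,9,5]
j=2: a[2]=7 > 5 → no swap
j=3: a[3]=5 ≤ 5 → i=1, swap a[1],a[3] → [5,5,7,7,8,8,9,5,7,6,9,5]
j=4: a[4]=8 > 5 → no swap
j=5: a[5]=8 > 5 → no swap
j=6: a[6]=9 > 5 → no swap
j=7: a[7]=5 ≤ 5 → i=2, swap a[2],a[7] → [5,5,5,7,8,8,9,7,7,6,9,5]
j=8: a[8]=7 > 5 → no swap
j=9: a[9]=6 > 5 → no swap
j=10: a[10]=9 > 5 → no swap
final swap a[3],a[11] → [5,5,5,5,8,8,9,7,7,6,9,7]; return 3

[5,5,5,5,8,8,9,7,7,6,9,7]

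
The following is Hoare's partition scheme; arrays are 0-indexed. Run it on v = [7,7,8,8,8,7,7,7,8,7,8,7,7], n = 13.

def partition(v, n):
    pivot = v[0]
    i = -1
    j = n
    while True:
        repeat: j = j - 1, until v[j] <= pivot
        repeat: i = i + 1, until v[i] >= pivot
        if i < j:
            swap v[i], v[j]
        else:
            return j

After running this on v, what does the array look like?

[7,7,7,7,7,7,8,8,8,8,8,7,7]

pivot = v[0] = 7; i = -1, j = 13
j→12 (v[12]=7≤7), i→0 (v[0]=7≥7); i<j, swap → [7,7,8,8,8,7,7,7,8,7,8,7,7]
j→11 (v[11]=7≤7), i→1 (v[1]=7≥7); i<j, swap → [7,7,8,8,8,7,7,7,8,7,8,7,7]
j→9 (v[9]=7≤7), i→2 (v[2]=8≥7); i<j, swap → [7,7,7,8,8,7,7,7,8,8,8,7,7]
j→7 (v[7]=7≤7), i→3 (v[3]=8≥7); i<j, swap → [7,7,7,7,8,7,7,8,8,8,8,7,7]
j→6 (v[6]=7≤7), i→4 (v[4]=8≥7); i<j, swap → [7,7,7,7,7,7,8,8,8,8,8,7,7]
j→5, i→5; i≥j, return j=5. v = [7,7,7,7,7,7,8,8,8,8,8,7,7]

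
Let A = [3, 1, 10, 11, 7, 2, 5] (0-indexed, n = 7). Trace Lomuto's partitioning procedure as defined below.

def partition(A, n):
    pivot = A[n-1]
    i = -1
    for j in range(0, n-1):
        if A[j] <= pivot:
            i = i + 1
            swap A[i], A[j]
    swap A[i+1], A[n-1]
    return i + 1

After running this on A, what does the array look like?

pivot=5, i=-1
j=0: 3≤5, i=0, swap(0,0) ⇒ [3, 1, 10, 11, 7, 2, 5]
j=1: 1≤5, i=1, swap(1,1) ⇒ [3, 1, 10, 11, 7, 2, 5]
j=2: 10>5, skip
j=3: 11>5, skip
j=4: 7>5, skip
j=5: 2≤5, i=2, swap(2,5) ⇒ [3, 1, 2, 11, 7, 10, 5]
swap(3,6) ⇒ [3, 1, 2, 5, 7, 10, 11]; return 3

[3, 1, 2, 5, 7, 10, 11]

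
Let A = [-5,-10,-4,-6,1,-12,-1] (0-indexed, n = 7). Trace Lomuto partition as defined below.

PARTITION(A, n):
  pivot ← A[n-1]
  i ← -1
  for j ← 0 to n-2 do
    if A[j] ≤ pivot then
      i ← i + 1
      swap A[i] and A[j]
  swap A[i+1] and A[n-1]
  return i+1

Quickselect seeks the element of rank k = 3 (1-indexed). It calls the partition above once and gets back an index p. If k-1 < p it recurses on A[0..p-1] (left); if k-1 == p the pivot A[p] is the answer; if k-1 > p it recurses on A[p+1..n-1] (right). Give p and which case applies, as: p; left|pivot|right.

5; left

pivot = A[6] = -1; i = -1
j=0: A[0]=-5 ≤ -1 → i=0, swap A[0],A[0] (no change) → [-5,-10,-4,-6,1,-12,-1]
j=1: A[1]=-10 ≤ -1 → i=1, swap A[1],A[1] (no change) → [-5,-10,-4,-6,1,-12,-1]
j=2: A[2]=-4 ≤ -1 → i=2, swap A[2],A[2] (no change) → [-5,-10,-4,-6,1,-12,-1]
j=3: A[3]=-6 ≤ -1 → i=3, swap A[3],A[3] (no change) → [-5,-10,-4,-6,1,-12,-1]
j=4: A[4]=1 > -1 → no swap
j=5: A[5]=-12 ≤ -1 → i=4, swap A[4],A[5] → [-5,-10,-4,-6,-12,1,-1]
final swap A[5],A[6] → [-5,-10,-4,-6,-12,-1,1]; return 5
p = 5; k-1 = 2 < 5 ⇒ left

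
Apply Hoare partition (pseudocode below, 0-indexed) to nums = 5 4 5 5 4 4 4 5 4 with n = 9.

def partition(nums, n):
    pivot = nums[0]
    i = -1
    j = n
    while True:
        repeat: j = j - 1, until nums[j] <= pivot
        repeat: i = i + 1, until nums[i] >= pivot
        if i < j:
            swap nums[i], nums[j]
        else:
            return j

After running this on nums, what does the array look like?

4 4 5 4 4 4 5 5 5

pivot=5
j stops at 8 (4), i stops at 0 (5); swap ⇒ 4 4 5 5 4 4 4 5 5
j stops at 7 (5), i stops at 2 (5); swap ⇒ 4 4 5 5 4 4 4 5 5
j stops at 6 (4), i stops at 3 (5); swap ⇒ 4 4 5 4 4 4 5 5 5
j stops at 5, i stops at 6; i≥j ⇒ return 5. nums=4 4 5 4 4 4 5 5 5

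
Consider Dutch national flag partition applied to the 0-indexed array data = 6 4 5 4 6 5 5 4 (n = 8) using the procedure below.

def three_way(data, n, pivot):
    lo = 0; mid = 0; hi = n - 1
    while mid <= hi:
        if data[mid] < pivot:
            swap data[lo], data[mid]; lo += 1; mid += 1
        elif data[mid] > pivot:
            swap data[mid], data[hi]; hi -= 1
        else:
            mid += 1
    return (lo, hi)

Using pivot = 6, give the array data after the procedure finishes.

4 5 4 5 5 4 6 6

pivot = 6; lo=0, mid=0, hi=7
data[mid]=6=6: mid=1
data[mid]=4<6: swap data[0],data[1]; lo=1,mid=2 → 4 6 5 4 6 5 5 4
data[mid]=5<6: swap data[1],data[2]; lo=2,mid=3 → 4 5 6 4 6 5 5 4
data[mid]=4<6: swap data[2],data[3]; lo=3,mid=4 → 4 5 4 6 6 5 5 4
data[mid]=6=6: mid=5
data[mid]=5<6: swap data[3],data[5]; lo=4,mid=6 → 4 5 4 5 6 6 5 4
data[mid]=5<6: swap data[4],data[6]; lo=5,mid=7 → 4 5 4 5 5 6 6 4
data[mid]=4<6: swap data[5],data[7]; lo=6,mid=8 → 4 5 4 5 5 4 6 6
end: lo=6, hi=7; data = 4 5 4 5 5 4 6 6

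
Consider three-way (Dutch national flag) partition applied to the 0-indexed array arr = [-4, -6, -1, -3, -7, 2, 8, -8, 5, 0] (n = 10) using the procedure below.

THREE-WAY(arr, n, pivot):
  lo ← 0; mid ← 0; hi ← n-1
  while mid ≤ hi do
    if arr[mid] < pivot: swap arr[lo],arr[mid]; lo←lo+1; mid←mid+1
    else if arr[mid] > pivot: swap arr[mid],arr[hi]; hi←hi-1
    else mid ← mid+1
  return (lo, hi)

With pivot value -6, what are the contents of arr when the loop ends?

[-8, -7, -6, -3, 2, 8, -1, 5, 0, -4]

pivot = -6; lo=0, mid=0, hi=9
arr[mid]=-4>-6: swap arr[0],arr[9]; hi=8 → [0, -6, -1, -3, -7, 2, 8, -8, 5, -4]
arr[mid]=0>-6: swap arr[0],arr[8]; hi=7 → [5, -6, -1, -3, -7, 2, 8, -8, 0, -4]
arr[mid]=5>-6: swap arr[0],arr[7]; hi=6 → [-8, -6, -1, -3, -7, 2, 8, 5, 0, -4]
arr[mid]=-8<-6: swap arr[0],arr[0]; lo=1,mid=1 → [-8, -6, -1, -3, -7, 2, 8, 5, 0, -4]
arr[mid]=-6=-6: mid=2
arr[mid]=-1>-6: swap arr[2],arr[6]; hi=5 → [-8, -6, 8, -3, -7, 2, -1, 5, 0, -4]
arr[mid]=8>-6: swap arr[2],arr[5]; hi=4 → [-8, -6, 2, -3, -7, 8, -1, 5, 0, -4]
arr[mid]=2>-6: swap arr[2],arr[4]; hi=3 → [-8, -6, -7, -3, 2, 8, -1, 5, 0, -4]
arr[mid]=-7<-6: swap arr[1],arr[2]; lo=2,mid=3 → [-8, -7, -6, -3, 2, 8, -1, 5, 0, -4]
arr[mid]=-3>-6: swap arr[3],arr[3]; hi=2 → [-8, -7, -6, -3, 2, 8, -1, 5, 0, -4]
end: lo=2, hi=2; arr = [-8, -7, -6, -3, 2, 8, -1, 5, 0, -4]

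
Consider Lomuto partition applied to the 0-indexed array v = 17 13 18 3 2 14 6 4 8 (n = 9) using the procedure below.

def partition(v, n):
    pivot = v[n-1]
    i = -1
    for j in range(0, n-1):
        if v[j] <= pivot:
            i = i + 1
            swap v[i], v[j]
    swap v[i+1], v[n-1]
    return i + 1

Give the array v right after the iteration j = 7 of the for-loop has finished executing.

pivot = v[8] = 8; i = -1
j=0: v[0]=17 > 8 → no swap
j=1: v[1]=13 > 8 → no swap
j=2: v[2]=18 > 8 → no swap
j=3: v[3]=3 ≤ 8 → i=0, swap v[0],v[3] → 3 13 18 17 2 14 6 4 8
j=4: v[4]=2 ≤ 8 → i=1, swap v[1],v[4] → 3 2 18 17 13 14 6 4 8
j=5: v[5]=14 > 8 → no swap
j=6: v[6]=6 ≤ 8 → i=2, swap v[2],v[6] → 3 2 6 17 13 14 18 4 8
j=7: v[7]=4 ≤ 8 → i=3, swap v[3],v[7] → 3 2 6 4 13 14 18 17 8
(after j=7) v = 3 2 6 4 13 14 18 17 8

3 2 6 4 13 14 18 17 8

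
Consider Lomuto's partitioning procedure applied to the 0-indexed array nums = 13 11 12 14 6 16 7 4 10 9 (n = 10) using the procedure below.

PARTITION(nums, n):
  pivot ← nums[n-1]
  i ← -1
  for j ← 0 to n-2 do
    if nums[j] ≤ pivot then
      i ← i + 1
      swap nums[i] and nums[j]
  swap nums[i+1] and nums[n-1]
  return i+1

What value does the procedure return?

pivot = nums[9] = 9; i = -1
j=0: nums[0]=13 > 9 → no swap
j=1: nums[1]=11 > 9 → no swap
j=2: nums[2]=12 > 9 → no swap
j=3: nums[3]=14 > 9 → no swap
j=4: nums[4]=6 ≤ 9 → i=0, swap nums[0],nums[4] → 6 11 12 14 13 16 7 4 10 9
j=5: nums[5]=16 > 9 → no swap
j=6: nums[6]=7 ≤ 9 → i=1, swap nums[1],nums[6] → 6 7 12 14 13 16 11 4 10 9
j=7: nums[7]=4 ≤ 9 → i=2, swap nums[2],nums[7] → 6 7 4 14 13 16 11 12 10 9
j=8: nums[8]=10 > 9 → no swap
final swap nums[3],nums[9] → 6 7 4 9 13 16 11 12 10 14; return 3

3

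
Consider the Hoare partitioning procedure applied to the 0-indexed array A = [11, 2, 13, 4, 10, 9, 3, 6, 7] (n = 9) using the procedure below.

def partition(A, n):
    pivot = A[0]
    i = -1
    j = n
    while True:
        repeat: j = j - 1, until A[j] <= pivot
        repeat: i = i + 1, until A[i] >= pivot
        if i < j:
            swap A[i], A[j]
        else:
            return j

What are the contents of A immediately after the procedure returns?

pivot = A[0] = 11; i = -1, j = 9
j→8 (A[8]=7≤11), i→0 (A[0]=11≥11); i<j, swap → [7, 2, 13, 4, 10, 9, 3, 6, 11]
j→7 (A[7]=6≤11), i→2 (A[2]=13≥11); i<j, swap → [7, 2, 6, 4, 10, 9, 3, 13, 11]
j→6, i→7; i≥j, return j=6. A = [7, 2, 6, 4, 10, 9, 3, 13, 11]

[7, 2, 6, 4, 10, 9, 3, 13, 11]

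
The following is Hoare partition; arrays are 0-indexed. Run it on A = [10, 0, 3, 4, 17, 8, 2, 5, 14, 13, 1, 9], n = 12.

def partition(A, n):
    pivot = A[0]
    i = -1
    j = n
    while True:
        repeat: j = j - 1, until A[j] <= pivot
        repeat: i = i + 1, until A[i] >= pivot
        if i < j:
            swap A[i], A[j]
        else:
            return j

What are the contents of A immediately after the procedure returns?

pivot = A[0] = 10; i = -1, j = 12
j→11 (A[11]=9≤10), i→0 (A[0]=10≥10); i<j, swap → [9, 0, 3, 4, 17, 8, 2, 5, 14, 13, 1, 10]
j→10 (A[10]=1≤10), i→4 (A[4]=17≥10); i<j, swap → [9, 0, 3, 4, 1, 8, 2, 5, 14, 13, 17, 10]
j→7, i→8; i≥j, return j=7. A = [9, 0, 3, 4, 1, 8, 2, 5, 14, 13, 17, 10]

[9, 0, 3, 4, 1, 8, 2, 5, 14, 13, 17, 10]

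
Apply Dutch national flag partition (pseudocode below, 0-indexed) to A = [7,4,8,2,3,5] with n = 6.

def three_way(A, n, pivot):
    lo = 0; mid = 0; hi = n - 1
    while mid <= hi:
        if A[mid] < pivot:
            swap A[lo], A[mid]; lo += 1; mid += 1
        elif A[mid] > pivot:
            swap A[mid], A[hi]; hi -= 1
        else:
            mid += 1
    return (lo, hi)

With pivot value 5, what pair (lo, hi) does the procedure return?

pivot = 5; lo=0, mid=0, hi=5
A[mid]=7>5: swap A[0],A[5]; hi=4 → [5,4,8,2,3,7]
A[mid]=5=5: mid=1
A[mid]=4<5: swap A[0],A[1]; lo=1,mid=2 → [4,5,8,2,3,7]
A[mid]=8>5: swap A[2],A[4]; hi=3 → [4,5,3,2,8,7]
A[mid]=3<5: swap A[1],A[2]; lo=2,mid=3 → [4,3,5,2,8,7]
A[mid]=2<5: swap A[2],A[3]; lo=3,mid=4 → [4,3,2,5,8,7]
end: lo=3, hi=3; A = [4,3,2,5,8,7]

(3, 3)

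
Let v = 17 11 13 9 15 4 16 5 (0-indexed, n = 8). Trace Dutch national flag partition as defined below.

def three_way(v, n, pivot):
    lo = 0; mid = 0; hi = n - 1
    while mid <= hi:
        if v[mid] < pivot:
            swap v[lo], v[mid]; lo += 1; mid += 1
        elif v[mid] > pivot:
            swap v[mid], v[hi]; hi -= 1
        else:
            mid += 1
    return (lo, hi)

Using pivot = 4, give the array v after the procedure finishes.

pivot = 4; lo=0, mid=0, hi=7
v[mid]=17>4: swap v[0],v[7]; hi=6 → 5 11 13 9 15 4 16 17
v[mid]=5>4: swap v[0],v[6]; hi=5 → 16 11 13 9 15 4 5 17
v[mid]=16>4: swap v[0],v[5]; hi=4 → 4 11 13 9 15 16 5 17
v[mid]=4=4: mid=1
v[mid]=11>4: swap v[1],v[4]; hi=3 → 4 15 13 9 11 16 5 17
v[mid]=15>4: swap v[1],v[3]; hi=2 → 4 9 13 15 11 16 5 17
v[mid]=9>4: swap v[1],v[2]; hi=1 → 4 13 9 15 11 16 5 17
v[mid]=13>4: swap v[1],v[1]; hi=0 → 4 13 9 15 11 16 5 17
end: lo=0, hi=0; v = 4 13 9 15 11 16 5 17

4 13 9 15 11 16 5 17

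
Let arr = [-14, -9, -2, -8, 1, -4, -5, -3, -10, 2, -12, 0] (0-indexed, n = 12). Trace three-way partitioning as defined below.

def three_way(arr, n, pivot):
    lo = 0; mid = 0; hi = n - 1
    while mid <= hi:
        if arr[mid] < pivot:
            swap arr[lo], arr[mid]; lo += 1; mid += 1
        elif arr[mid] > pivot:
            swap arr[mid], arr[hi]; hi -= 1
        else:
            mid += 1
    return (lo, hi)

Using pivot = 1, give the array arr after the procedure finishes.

lo=0 mid=0 hi=11
-14<1: swap(0,0), lo=1 mid=1 ⇒ [-14, -9, -2, -8, 1, -4, -5, -3, -10, 2, -12, 0]
-9<1: swap(1,1), lo=2 mid=2 ⇒ [-14, -9, -2, -8, 1, -4, -5, -3, -10, 2, -12, 0]
-2<1: swap(2,2), lo=3 mid=3 ⇒ [-14, -9, -2, -8, 1, -4, -5, -3, -10, 2, -12, 0]
-8<1: swap(3,3), lo=4 mid=4 ⇒ [-14, -9, -2, -8, 1, -4, -5, -3, -10, 2, -12, 0]
1=1: mid=5
-4<1: swap(4,5), lo=5 mid=6 ⇒ [-14, -9, -2, -8, -4, 1, -5, -3, -10, 2, -12, 0]
-5<1: swap(5,6), lo=6 mid=7 ⇒ [-14, -9, -2, -8, -4, -5, 1, -3, -10, 2, -12, 0]
-3<1: swap(6,7), lo=7 mid=8 ⇒ [-14, -9, -2, -8, -4, -5, -3, 1, -10, 2, -12, 0]
-10<1: swap(7,8), lo=8 mid=9 ⇒ [-14, -9, -2, -8, -4, -5, -3, -10, 1, 2, -12, 0]
2>1: swap(9,11), hi=10 ⇒ [-14, -9, -2, -8, -4, -5, -3, -10, 1, 0, -12, 2]
0<1: swap(8,9), lo=9 mid=10 ⇒ [-14, -9, -2, -8, -4, -5, -3, -10, 0, 1, -12, 2]
-12<1: swap(9,10), lo=10 mid=11 ⇒ [-14, -9, -2, -8, -4, -5, -3, -10, 0, -12, 1, 2]
done. lo=10 hi=10; arr=[-14, -9, -2, -8, -4, -5, -3, -10, 0, -12, 1, 2]

[-14, -9, -2, -8, -4, -5, -3, -10, 0, -12, 1, 2]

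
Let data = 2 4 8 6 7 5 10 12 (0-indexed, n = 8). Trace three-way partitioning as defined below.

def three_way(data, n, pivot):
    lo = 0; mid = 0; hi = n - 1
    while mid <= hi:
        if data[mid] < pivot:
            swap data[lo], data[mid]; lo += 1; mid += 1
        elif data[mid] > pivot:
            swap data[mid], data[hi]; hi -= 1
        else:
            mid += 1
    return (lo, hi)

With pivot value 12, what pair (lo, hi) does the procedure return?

pivot = 12; lo=0, mid=0, hi=7
data[mid]=2<12: swap data[0],data[0]; lo=1,mid=1 → 2 4 8 6 7 5 10 12
data[mid]=4<12: swap data[1],data[1]; lo=2,mid=2 → 2 4 8 6 7 5 10 12
data[mid]=8<12: swap data[2],data[2]; lo=3,mid=3 → 2 4 8 6 7 5 10 12
data[mid]=6<12: swap data[3],data[3]; lo=4,mid=4 → 2 4 8 6 7 5 10 12
data[mid]=7<12: swap data[4],data[4]; lo=5,mid=5 → 2 4 8 6 7 5 10 12
data[mid]=5<12: swap data[5],data[5]; lo=6,mid=6 → 2 4 8 6 7 5 10 12
data[mid]=10<12: swap data[6],data[6]; lo=7,mid=7 → 2 4 8 6 7 5 10 12
data[mid]=12=12: mid=8
end: lo=7, hi=7; data = 2 4 8 6 7 5 10 12

(7, 7)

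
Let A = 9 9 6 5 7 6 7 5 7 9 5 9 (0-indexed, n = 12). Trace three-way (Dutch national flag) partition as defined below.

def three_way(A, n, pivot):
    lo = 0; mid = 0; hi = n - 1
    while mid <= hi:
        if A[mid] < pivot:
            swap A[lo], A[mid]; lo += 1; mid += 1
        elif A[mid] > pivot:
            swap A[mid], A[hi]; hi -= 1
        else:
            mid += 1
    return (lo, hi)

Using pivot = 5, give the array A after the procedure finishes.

pivot = 5; lo=0, mid=0, hi=11
A[mid]=9>5: swap A[0],A[11]; hi=10 → 9 9 6 5 7 6 7 5 7 9 5 9
A[mid]=9>5: swap A[0],A[10]; hi=9 → 5 9 6 5 7 6 7 5 7 9 9 9
A[mid]=5=5: mid=1
A[mid]=9>5: swap A[1],A[9]; hi=8 → 5 9 6 5 7 6 7 5 7 9 9 9
A[mid]=9>5: swap A[1],A[8]; hi=7 → 5 7 6 5 7 6 7 5 9 9 9 9
A[mid]=7>5: swap A[1],A[7]; hi=6 → 5 5 6 5 7 6 7 7 9 9 9 9
A[mid]=5=5: mid=2
A[mid]=6>5: swap A[2],A[6]; hi=5 → 5 5 7 5 7 6 6 7 9 9 9 9
A[mid]=7>5: swap A[2],A[5]; hi=4 → 5 5 6 5 7 7 6 7 9 9 9 9
A[mid]=6>5: swap A[2],A[4]; hi=3 → 5 5 7 5 6 7 6 7 9 9 9 9
A[mid]=7>5: swap A[2],A[3]; hi=2 → 5 5 5 7 6 7 6 7 9 9 9 9
A[mid]=5=5: mid=3
end: lo=0, hi=2; A = 5 5 5 7 6 7 6 7 9 9 9 9

5 5 5 7 6 7 6 7 9 9 9 9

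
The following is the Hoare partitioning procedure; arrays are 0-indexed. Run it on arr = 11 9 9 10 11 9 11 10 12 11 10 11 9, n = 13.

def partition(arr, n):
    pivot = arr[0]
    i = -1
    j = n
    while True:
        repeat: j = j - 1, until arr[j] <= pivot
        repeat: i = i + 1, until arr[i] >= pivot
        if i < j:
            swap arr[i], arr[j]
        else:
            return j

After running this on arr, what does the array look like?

9 9 9 10 11 9 10 10 11 12 11 11 11

pivot = arr[0] = 11; i = -1, j = 13
j→12 (arr[12]=9≤11), i→0 (arr[0]=11≥11); i<j, swap → 9 9 9 10 11 9 11 10 12 11 10 11 11
j→11 (arr[11]=11≤11), i→4 (arr[4]=11≥11); i<j, swap → 9 9 9 10 11 9 11 10 12 11 10 11 11
j→10 (arr[10]=10≤11), i→6 (arr[6]=11≥11); i<j, swap → 9 9 9 10 11 9 10 10 12 11 11 11 11
j→9 (arr[9]=11≤11), i→8 (arr[8]=12≥11); i<j, swap → 9 9 9 10 11 9 10 10 11 12 11 11 11
j→8, i→9; i≥j, return j=8. arr = 9 9 9 10 11 9 10 10 11 12 11 11 11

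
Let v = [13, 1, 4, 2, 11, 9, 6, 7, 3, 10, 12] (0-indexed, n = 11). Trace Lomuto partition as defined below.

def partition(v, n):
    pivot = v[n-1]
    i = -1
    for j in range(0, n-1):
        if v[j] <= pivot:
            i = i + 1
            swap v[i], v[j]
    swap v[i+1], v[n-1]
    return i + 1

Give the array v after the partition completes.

[1, 4, 2, 11, 9, 6, 7, 3, 10, 12, 13]

pivot=12, i=-1
j=0: 13>12, skip
j=1: 1≤12, i=0, swap(0,1) ⇒ [1, 13, 4, 2, 11, 9, 6, 7, 3, 10, 12]
j=2: 4≤12, i=1, swap(1,2) ⇒ [1, 4, 13, 2, 11, 9, 6, 7, 3, 10, 12]
j=3: 2≤12, i=2, swap(2,3) ⇒ [1, 4, 2, 13, 11, 9, 6, 7, 3, 10, 12]
j=4: 11≤12, i=3, swap(3,4) ⇒ [1, 4, 2, 11, 13, 9, 6, 7, 3, 10, 12]
j=5: 9≤12, i=4, swap(4,5) ⇒ [1, 4, 2, 11, 9, 13, 6, 7, 3, 10, 12]
j=6: 6≤12, i=5, swap(5,6) ⇒ [1, 4, 2, 11, 9, 6, 13, 7, 3, 10, 12]
j=7: 7≤12, i=6, swap(6,7) ⇒ [1, 4, 2, 11, 9, 6, 7, 13, 3, 10, 12]
j=8: 3≤12, i=7, swap(7,8) ⇒ [1, 4, 2, 11, 9, 6, 7, 3, 13, 10, 12]
j=9: 10≤12, i=8, swap(8,9) ⇒ [1, 4, 2, 11, 9, 6, 7, 3, 10, 13, 12]
swap(9,10) ⇒ [1, 4, 2, 11, 9, 6, 7, 3, 10, 12, 13]; return 9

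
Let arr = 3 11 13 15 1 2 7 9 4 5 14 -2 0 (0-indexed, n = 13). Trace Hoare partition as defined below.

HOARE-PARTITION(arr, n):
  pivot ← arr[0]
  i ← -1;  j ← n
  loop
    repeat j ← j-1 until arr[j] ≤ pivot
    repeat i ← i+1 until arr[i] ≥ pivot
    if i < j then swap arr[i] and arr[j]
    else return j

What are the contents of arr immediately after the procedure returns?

0 -2 2 1 15 13 7 9 4 5 14 11 3

pivot = arr[0] = 3; i = -1, j = 13
j→12 (arr[12]=0≤3), i→0 (arr[0]=3≥3); i<j, swap → 0 11 13 15 1 2 7 9 4 5 14 -2 3
j→11 (arr[11]=-2≤3), i→1 (arr[1]=11≥3); i<j, swap → 0 -2 13 15 1 2 7 9 4 5 14 11 3
j→5 (arr[5]=2≤3), i→2 (arr[2]=13≥3); i<j, swap → 0 -2 2 15 1 13 7 9 4 5 14 11 3
j→4 (arr[4]=1≤3), i→3 (arr[3]=15≥3); i<j, swap → 0 -2 2 1 15 13 7 9 4 5 14 11 3
j→3, i→4; i≥j, return j=3. arr = 0 -2 2 1 15 13 7 9 4 5 14 11 3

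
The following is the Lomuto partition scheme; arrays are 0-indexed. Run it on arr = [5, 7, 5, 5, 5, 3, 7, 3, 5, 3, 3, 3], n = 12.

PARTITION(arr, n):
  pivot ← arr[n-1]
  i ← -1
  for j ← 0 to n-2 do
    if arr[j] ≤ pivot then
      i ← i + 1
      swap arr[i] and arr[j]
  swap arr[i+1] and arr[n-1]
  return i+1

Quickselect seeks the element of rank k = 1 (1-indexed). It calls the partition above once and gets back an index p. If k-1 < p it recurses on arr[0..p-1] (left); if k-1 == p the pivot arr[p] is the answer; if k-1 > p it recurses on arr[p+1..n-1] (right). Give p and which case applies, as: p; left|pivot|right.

4; left

pivot = arr[11] = 3; i = -1
j=0: arr[0]=5 > 3 → no swap
j=1: arr[1]=7 > 3 → no swap
j=2: arr[2]=5 > 3 → no swap
j=3: arr[3]=5 > 3 → no swap
j=4: arr[4]=5 > 3 → no swap
j=5: arr[5]=3 ≤ 3 → i=0, swap arr[0],arr[5] → [3, 7, 5, 5, 5, 5, 7, 3, 5, 3, 3, 3]
j=6: arr[6]=7 > 3 → no swap
j=7: arr[7]=3 ≤ 3 → i=1, swap arr[1],arr[7] → [3, 3, 5, 5, 5, 5, 7, 7, 5, 3, 3, 3]
j=8: arr[8]=5 > 3 → no swap
j=9: arr[9]=3 ≤ 3 → i=2, swap arr[2],arr[9] → [3, 3, 3, 5, 5, 5, 7, 7, 5, 5, 3, 3]
j=10: arr[10]=3 ≤ 3 → i=3, swap arr[3],arr[10] → [3, 3, 3, 3, 5, 5, 7, 7, 5, 5, 5, 3]
final swap arr[4],arr[11] → [3, 3, 3, 3, 3, 5, 7, 7, 5, 5, 5, 5]; return 4
p = 4; k-1 = 0 < 4 ⇒ left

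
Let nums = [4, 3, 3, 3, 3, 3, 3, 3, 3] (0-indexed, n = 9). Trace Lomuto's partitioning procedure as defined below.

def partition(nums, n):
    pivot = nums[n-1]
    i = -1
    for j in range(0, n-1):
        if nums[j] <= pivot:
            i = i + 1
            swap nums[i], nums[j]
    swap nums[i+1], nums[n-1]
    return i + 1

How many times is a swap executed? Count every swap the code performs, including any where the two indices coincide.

8

pivot = nums[8] = 3; i = -1
j=0: nums[0]=4 > 3 → no swap
j=1: nums[1]=3 ≤ 3 → i=0, swap nums[0],nums[1] → [3, 4, 3, 3, 3, 3, 3, 3, 3]
j=2: nums[2]=3 ≤ 3 → i=1, swap nums[1],nums[2] → [3, 3, 4, 3, 3, 3, 3, 3, 3]
j=3: nums[3]=3 ≤ 3 → i=2, swap nums[2],nums[3] → [3, 3, 3, 4, 3, 3, 3, 3, 3]
j=4: nums[4]=3 ≤ 3 → i=3, swap nums[3],nums[4] → [3, 3, 3, 3, 4, 3, 3, 3, 3]
j=5: nums[5]=3 ≤ 3 → i=4, swap nums[4],nums[5] → [3, 3, 3, 3, 3, 4, 3, 3, 3]
j=6: nums[6]=3 ≤ 3 → i=5, swap nums[5],nums[6] → [3, 3, 3, 3, 3, 3, 4, 3, 3]
j=7: nums[7]=3 ≤ 3 → i=6, swap nums[6],nums[7] → [3, 3, 3, 3, 3, 3, 3, 4, 3]
final swap nums[7],nums[8] → [3, 3, 3, 3, 3, 3, 3, 3, 4]; return 7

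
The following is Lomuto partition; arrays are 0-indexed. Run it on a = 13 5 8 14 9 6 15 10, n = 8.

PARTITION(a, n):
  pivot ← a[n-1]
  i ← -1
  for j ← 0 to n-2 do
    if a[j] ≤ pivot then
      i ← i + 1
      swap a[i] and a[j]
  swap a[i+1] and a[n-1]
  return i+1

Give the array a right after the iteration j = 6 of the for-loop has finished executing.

pivot = a[7] = 10; i = -1
j=0: a[0]=13 > 10 → no swap
j=1: a[1]=5 ≤ 10 → i=0, swap a[0],a[1] → 5 13 8 14 9 6 15 10
j=2: a[2]=8 ≤ 10 → i=1, swap a[1],a[2] → 5 8 13 14 9 6 15 10
j=3: a[3]=14 > 10 → no swap
j=4: a[4]=9 ≤ 10 → i=2, swap a[2],a[4] → 5 8 9 14 13 6 15 10
j=5: a[5]=6 ≤ 10 → i=3, swap a[3],a[5] → 5 8 9 6 13 14 15 10
j=6: a[6]=15 > 10 → no swap
(after j=6) a = 5 8 9 6 13 14 15 10

5 8 9 6 13 14 15 10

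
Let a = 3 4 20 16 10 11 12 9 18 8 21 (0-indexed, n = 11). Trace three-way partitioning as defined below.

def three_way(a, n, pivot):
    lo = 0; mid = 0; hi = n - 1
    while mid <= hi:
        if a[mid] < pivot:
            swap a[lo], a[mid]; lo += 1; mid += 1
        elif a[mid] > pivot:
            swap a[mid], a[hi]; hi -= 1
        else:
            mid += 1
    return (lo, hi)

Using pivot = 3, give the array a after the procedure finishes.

pivot = 3; lo=0, mid=0, hi=10
a[mid]=3=3: mid=1
a[mid]=4>3: swap a[1],a[10]; hi=9 → 3 21 20 16 10 11 12 9 18 8 4
a[mid]=21>3: swap a[1],a[9]; hi=8 → 3 8 20 16 10 11 12 9 18 21 4
a[mid]=8>3: swap a[1],a[8]; hi=7 → 3 18 20 16 10 11 12 9 8 21 4
a[mid]=18>3: swap a[1],a[7]; hi=6 → 3 9 20 16 10 11 12 18 8 21 4
a[mid]=9>3: swap a[1],a[6]; hi=5 → 3 12 20 16 10 11 9 18 8 21 4
a[mid]=12>3: swap a[1],a[5]; hi=4 → 3 11 20 16 10 12 9 18 8 21 4
a[mid]=11>3: swap a[1],a[4]; hi=3 → 3 10 20 16 11 12 9 18 8 21 4
a[mid]=10>3: swap a[1],a[3]; hi=2 → 3 16 20 10 11 12 9 18 8 21 4
a[mid]=16>3: swap a[1],a[2]; hi=1 → 3 20 16 10 11 12 9 18 8 21 4
a[mid]=20>3: swap a[1],a[1]; hi=0 → 3 20 16 10 11 12 9 18 8 21 4
end: lo=0, hi=0; a = 3 20 16 10 11 12 9 18 8 21 4

3 20 16 10 11 12 9 18 8 21 4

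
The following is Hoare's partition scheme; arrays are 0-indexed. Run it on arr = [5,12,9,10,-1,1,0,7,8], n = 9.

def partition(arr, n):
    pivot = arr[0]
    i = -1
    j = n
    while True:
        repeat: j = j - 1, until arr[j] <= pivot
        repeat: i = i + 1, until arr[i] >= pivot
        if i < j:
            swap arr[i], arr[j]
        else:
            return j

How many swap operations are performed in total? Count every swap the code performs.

3

pivot = arr[0] = 5; i = -1, j = 9
j→6 (arr[6]=0≤5), i→0 (arr[0]=5≥5); i<j, swap → [0,12,9,10,-1,1,5,7,8]
j→5 (arr[5]=1≤5), i→1 (arr[1]=12≥5); i<j, swap → [0,1,9,10,-1,12,5,7,8]
j→4 (arr[4]=-1≤5), i→2 (arr[2]=9≥5); i<j, swap → [0,1,-1,10,9,12,5,7,8]
j→2, i→3; i≥j, return j=2. arr = [0,1,-1,10,9,12,5,7,8]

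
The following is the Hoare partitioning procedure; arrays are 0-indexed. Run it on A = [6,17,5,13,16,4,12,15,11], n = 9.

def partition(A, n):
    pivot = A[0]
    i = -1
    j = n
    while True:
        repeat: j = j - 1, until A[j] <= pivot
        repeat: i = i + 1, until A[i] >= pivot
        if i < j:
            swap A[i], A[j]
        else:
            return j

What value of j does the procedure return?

pivot = A[0] = 6; i = -1, j = 9
j→5 (A[5]=4≤6), i→0 (A[0]=6≥6); i<j, swap → [4,17,5,13,16,6,12,15,11]
j→2 (A[2]=5≤6), i→1 (A[1]=17≥6); i<j, swap → [4,5,17,13,16,6,12,15,11]
j→1, i→2; i≥j, return j=1. A = [4,5,17,13,16,6,12,15,11]

1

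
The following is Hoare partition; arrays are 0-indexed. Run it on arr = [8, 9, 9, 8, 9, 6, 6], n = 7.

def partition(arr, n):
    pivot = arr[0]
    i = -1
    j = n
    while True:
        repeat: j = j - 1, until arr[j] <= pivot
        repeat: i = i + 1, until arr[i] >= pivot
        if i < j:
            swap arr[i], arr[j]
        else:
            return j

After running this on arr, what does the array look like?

[6, 6, 8, 9, 9, 9, 8]

pivot = arr[0] = 8; i = -1, j = 7
j→6 (arr[6]=6≤8), i→0 (arr[0]=8≥8); i<j, swap → [6, 9, 9, 8, 9, 6, 8]
j→5 (arr[5]=6≤8), i→1 (arr[1]=9≥8); i<j, swap → [6, 6, 9, 8, 9, 9, 8]
j→3 (arr[3]=8≤8), i→2 (arr[2]=9≥8); i<j, swap → [6, 6, 8, 9, 9, 9, 8]
j→2, i→3; i≥j, return j=2. arr = [6, 6, 8, 9, 9, 9, 8]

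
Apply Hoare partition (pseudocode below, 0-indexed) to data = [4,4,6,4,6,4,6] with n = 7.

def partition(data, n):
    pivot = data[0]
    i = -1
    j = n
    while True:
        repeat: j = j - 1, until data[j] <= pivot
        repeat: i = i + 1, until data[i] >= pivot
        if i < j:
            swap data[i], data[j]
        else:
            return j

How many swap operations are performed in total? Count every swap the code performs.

2

pivot=4
j stops at 5 (4), i stops at 0 (4); swap ⇒ [4,4,6,4,6,4,6]
j stops at 3 (4), i stops at 1 (4); swap ⇒ [4,4,6,4,6,4,6]
j stops at 1, i stops at 2; i≥j ⇒ return 1. data=[4,4,6,4,6,4,6]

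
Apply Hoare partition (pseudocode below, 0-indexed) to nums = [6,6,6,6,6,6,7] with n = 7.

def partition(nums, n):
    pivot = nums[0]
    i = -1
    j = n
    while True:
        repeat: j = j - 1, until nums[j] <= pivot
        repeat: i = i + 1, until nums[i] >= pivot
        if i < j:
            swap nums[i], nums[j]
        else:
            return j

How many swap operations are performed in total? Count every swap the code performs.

3

pivot = nums[0] = 6; i = -1, j = 7
j→5 (nums[5]=6≤6), i→0 (nums[0]=6≥6); i<j, swap → [6,6,6,6,6,6,7]
j→4 (nums[4]=6≤6), i→1 (nums[1]=6≥6); i<j, swap → [6,6,6,6,6,6,7]
j→3 (nums[3]=6≤6), i→2 (nums[2]=6≥6); i<j, swap → [6,6,6,6,6,6,7]
j→2, i→3; i≥j, return j=2. nums = [6,6,6,6,6,6,7]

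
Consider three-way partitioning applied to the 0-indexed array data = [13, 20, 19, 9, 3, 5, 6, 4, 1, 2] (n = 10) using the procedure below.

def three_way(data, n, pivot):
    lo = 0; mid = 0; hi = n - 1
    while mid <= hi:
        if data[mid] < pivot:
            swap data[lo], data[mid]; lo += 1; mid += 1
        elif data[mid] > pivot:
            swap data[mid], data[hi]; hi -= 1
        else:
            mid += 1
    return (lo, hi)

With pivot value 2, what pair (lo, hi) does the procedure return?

(1, 1)

pivot = 2; lo=0, mid=0, hi=9
data[mid]=13>2: swap data[0],data[9]; hi=8 → [2, 20, 19, 9, 3, 5, 6, 4, 1, 13]
data[mid]=2=2: mid=1
data[mid]=20>2: swap data[1],data[8]; hi=7 → [2, 1, 19, 9, 3, 5, 6, 4, 20, 13]
data[mid]=1<2: swap data[0],data[1]; lo=1,mid=2 → [1, 2, 19, 9, 3, 5, 6, 4, 20, 13]
data[mid]=19>2: swap data[2],data[7]; hi=6 → [1, 2, 4, 9, 3, 5, 6, 19, 20, 13]
data[mid]=4>2: swap data[2],data[6]; hi=5 → [1, 2, 6, 9, 3, 5, 4, 19, 20, 13]
data[mid]=6>2: swap data[2],data[5]; hi=4 → [1, 2, 5, 9, 3, 6, 4, 19, 20, 13]
data[mid]=5>2: swap data[2],data[4]; hi=3 → [1, 2, 3, 9, 5, 6, 4, 19, 20, 13]
data[mid]=3>2: swap data[2],data[3]; hi=2 → [1, 2, 9, 3, 5, 6, 4, 19, 20, 13]
data[mid]=9>2: swap data[2],data[2]; hi=1 → [1, 2, 9, 3, 5, 6, 4, 19, 20, 13]
end: lo=1, hi=1; data = [1, 2, 9, 3, 5, 6, 4, 19, 20, 13]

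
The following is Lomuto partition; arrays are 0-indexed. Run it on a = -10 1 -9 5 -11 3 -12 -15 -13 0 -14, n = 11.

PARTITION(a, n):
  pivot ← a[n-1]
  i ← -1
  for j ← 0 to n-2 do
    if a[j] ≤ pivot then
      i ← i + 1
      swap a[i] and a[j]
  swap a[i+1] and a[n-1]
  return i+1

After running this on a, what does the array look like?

pivot = a[10] = -14; i = -1
j=0: a[0]=-10 > -14 → no swap
j=1: a[1]=1 > -14 → no swap
j=2: a[2]=-9 > -14 → no swap
j=3: a[3]=5 > -14 → no swap
j=4: a[4]=-11 > -14 → no swap
j=5: a[5]=3 > -14 → no swap
j=6: a[6]=-12 > -14 → no swap
j=7: a[7]=-15 ≤ -14 → i=0, swap a[0],a[7] → -15 1 -9 5 -11 3 -12 -10 -13 0 -14
j=8: a[8]=-13 > -14 → no swap
j=9: a[9]=0 > -14 → no swap
final swap a[1],a[10] → -15 -14 -9 5 -11 3 -12 -10 -13 0 1; return 1

-15 -14 -9 5 -11 3 -12 -10 -13 0 1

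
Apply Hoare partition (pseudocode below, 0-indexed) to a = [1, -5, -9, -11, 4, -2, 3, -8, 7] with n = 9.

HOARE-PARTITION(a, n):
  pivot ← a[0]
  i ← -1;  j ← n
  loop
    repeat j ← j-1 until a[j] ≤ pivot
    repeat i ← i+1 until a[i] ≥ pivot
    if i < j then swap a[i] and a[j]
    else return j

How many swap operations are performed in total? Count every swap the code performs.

2

pivot = a[0] = 1; i = -1, j = 9
j→7 (a[7]=-8≤1), i→0 (a[0]=1≥1); i<j, swap → [-8, -5, -9, -11, 4, -2, 3, 1, 7]
j→5 (a[5]=-2≤1), i→4 (a[4]=4≥1); i<j, swap → [-8, -5, -9, -11, -2, 4, 3, 1, 7]
j→4, i→5; i≥j, return j=4. a = [-8, -5, -9, -11, -2, 4, 3, 1, 7]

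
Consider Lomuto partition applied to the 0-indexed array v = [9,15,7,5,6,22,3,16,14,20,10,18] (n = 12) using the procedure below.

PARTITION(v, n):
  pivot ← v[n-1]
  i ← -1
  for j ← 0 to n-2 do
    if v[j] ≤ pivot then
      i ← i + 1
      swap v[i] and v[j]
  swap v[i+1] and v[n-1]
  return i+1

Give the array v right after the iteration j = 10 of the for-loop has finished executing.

pivot = v[11] = 18; i = -1
j=0: v[0]=9 ≤ 18 → i=0, swap v[0],v[0] (no change) → [9,15,7,5,6,22,3,16,14,20,10,18]
j=1: v[1]=15 ≤ 18 → i=1, swap v[1],v[1] (no change) → [9,15,7,5,6,22,3,16,14,20,10,18]
j=2: v[2]=7 ≤ 18 → i=2, swap v[2],v[2] (no change) → [9,15,7,5,6,22,3,16,14,20,10,18]
j=3: v[3]=5 ≤ 18 → i=3, swap v[3],v[3] (no change) → [9,15,7,5,6,22,3,16,14,20,10,18]
j=4: v[4]=6 ≤ 18 → i=4, swap v[4],v[4] (no change) → [9,15,7,5,6,22,3,16,14,20,10,18]
j=5: v[5]=22 > 18 → no swap
j=6: v[6]=3 ≤ 18 → i=5, swap v[5],v[6] → [9,15,7,5,6,3,22,16,14,20,10,18]
j=7: v[7]=16 ≤ 18 → i=6, swap v[6],v[7] → [9,15,7,5,6,3,16,22,14,20,10,18]
j=8: v[8]=14 ≤ 18 → i=7, swap v[7],v[8] → [9,15,7,5,6,3,16,14,22,20,10,18]
j=9: v[9]=20 > 18 → no swap
j=10: v[10]=10 ≤ 18 → i=8, swap v[8],v[10] → [9,15,7,5,6,3,16,14,10,20,22,18]
(after j=10) v = [9,15,7,5,6,3,16,14,10,20,22,18]

[9,15,7,5,6,3,16,14,10,20,22,18]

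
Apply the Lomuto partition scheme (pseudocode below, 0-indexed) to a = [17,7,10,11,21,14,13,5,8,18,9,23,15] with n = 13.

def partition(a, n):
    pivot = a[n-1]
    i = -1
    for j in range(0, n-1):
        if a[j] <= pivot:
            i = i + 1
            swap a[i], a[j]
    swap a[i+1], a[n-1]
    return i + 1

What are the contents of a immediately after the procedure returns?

pivot=15, i=-1
j=0: 17>15, skip
j=1: 7≤15, i=0, swap(0,1) ⇒ [7,17,10,11,21,14,13,5,8,18,9,23,15]
j=2: 10≤15, i=1, swap(1,2) ⇒ [7,10,17,11,21,14,13,5,8,18,9,23,15]
j=3: 11≤15, i=2, swap(2,3) ⇒ [7,10,11,17,21,14,13,5,8,18,9,23,15]
j=4: 21>15, skip
j=5: 14≤15, i=3, swap(3,5) ⇒ [7,10,11,14,21,17,13,5,8,18,9,23,15]
j=6: 13≤15, i=4, swap(4,6) ⇒ [7,10,11,14,13,17,21,5,8,18,9,23,15]
j=7: 5≤15, i=5, swap(5,7) ⇒ [7,10,11,14,13,5,21,17,8,18,9,23,15]
j=8: 8≤15, i=6, swap(6,8) ⇒ [7,10,11,14,13,5,8,17,21,18,9,23,15]
j=9: 18>15, skip
j=10: 9≤15, i=7, swap(7,10) ⇒ [7,10,11,14,13,5,8,9,21,18,17,23,15]
j=11: 23>15, skip
swap(8,12) ⇒ [7,10,11,14,13,5,8,9,15,18,17,23,21]; return 8

[7,10,11,14,13,5,8,9,15,18,17,23,21]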